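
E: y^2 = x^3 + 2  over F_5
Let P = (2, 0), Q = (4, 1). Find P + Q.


P != Q, so use the chord formula.
s = (y2 - y1) / (x2 - x1) = (1) / (2) mod 5 = 3
x3 = s^2 - x1 - x2 mod 5 = 3^2 - 2 - 4 = 3
y3 = s (x1 - x3) - y1 mod 5 = 3 * (2 - 3) - 0 = 2

P + Q = (3, 2)


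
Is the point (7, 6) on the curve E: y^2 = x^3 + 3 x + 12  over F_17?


Check whether y^2 = x^3 + 3 x + 12 (mod 17) for (x, y) = (7, 6).
LHS: y^2 = 6^2 mod 17 = 2
RHS: x^3 + 3 x + 12 = 7^3 + 3*7 + 12 mod 17 = 2
LHS = RHS

Yes, on the curve


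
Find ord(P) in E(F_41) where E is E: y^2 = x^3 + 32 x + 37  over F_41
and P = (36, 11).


Compute successive multiples of P until we hit O:
  1P = (36, 11)
  2P = (19, 40)
  3P = (17, 0)
  4P = (19, 1)
  5P = (36, 30)
  6P = O

ord(P) = 6


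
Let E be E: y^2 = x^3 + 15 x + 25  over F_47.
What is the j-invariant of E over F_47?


Delta = -16(4 a^3 + 27 b^2) mod 47 = 27
-1728 * (4 a)^3 = -1728 * (4*15)^3 mod 47 = 9
j = 9 * 27^(-1) mod 47 = 16

j = 16 (mod 47)


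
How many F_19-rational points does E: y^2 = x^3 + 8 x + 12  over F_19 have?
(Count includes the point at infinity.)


For each x in F_19, count y with y^2 = x^3 + 8 x + 12 mod 19:
  x = 2: RHS = 17, y in [6, 13]  -> 2 point(s)
  x = 3: RHS = 6, y in [5, 14]  -> 2 point(s)
  x = 5: RHS = 6, y in [5, 14]  -> 2 point(s)
  x = 10: RHS = 9, y in [3, 16]  -> 2 point(s)
  x = 11: RHS = 6, y in [5, 14]  -> 2 point(s)
  x = 15: RHS = 11, y in [7, 12]  -> 2 point(s)
  x = 17: RHS = 7, y in [8, 11]  -> 2 point(s)
Affine points: 14. Add the point at infinity: total = 15.

#E(F_19) = 15


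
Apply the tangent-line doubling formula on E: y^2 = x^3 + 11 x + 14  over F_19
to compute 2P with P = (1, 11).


Doubling: s = (3 x1^2 + a) / (2 y1)
s = (3*1^2 + 11) / (2*11) mod 19 = 11
x3 = s^2 - 2 x1 mod 19 = 11^2 - 2*1 = 5
y3 = s (x1 - x3) - y1 mod 19 = 11 * (1 - 5) - 11 = 2

2P = (5, 2)


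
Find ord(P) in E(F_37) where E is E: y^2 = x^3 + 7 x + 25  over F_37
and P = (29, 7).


Compute successive multiples of P until we hit O:
  1P = (29, 7)
  2P = (17, 5)
  3P = (27, 18)
  4P = (2, 11)
  5P = (18, 27)
  6P = (30, 15)
  7P = (5, 0)
  8P = (30, 22)
  ... (continuing to 14P)
  14P = O

ord(P) = 14


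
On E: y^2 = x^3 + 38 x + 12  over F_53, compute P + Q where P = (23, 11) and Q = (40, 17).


P != Q, so use the chord formula.
s = (y2 - y1) / (x2 - x1) = (6) / (17) mod 53 = 44
x3 = s^2 - x1 - x2 mod 53 = 44^2 - 23 - 40 = 18
y3 = s (x1 - x3) - y1 mod 53 = 44 * (23 - 18) - 11 = 50

P + Q = (18, 50)


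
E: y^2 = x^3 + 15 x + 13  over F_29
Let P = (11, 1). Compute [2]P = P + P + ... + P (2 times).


k = 2 = 10_2 (binary, LSB first: 01)
Double-and-add from P = (11, 1):
  bit 0 = 0: acc unchanged = O
  bit 1 = 1: acc = O + (0, 19) = (0, 19)

2P = (0, 19)


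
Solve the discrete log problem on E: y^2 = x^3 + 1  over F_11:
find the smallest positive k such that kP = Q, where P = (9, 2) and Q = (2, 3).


Enumerate multiples of P until we hit Q = (2, 3):
  1P = (9, 2)
  2P = (2, 8)
  3P = (5, 4)
  4P = (0, 10)
  5P = (7, 6)
  6P = (10, 0)
  7P = (7, 5)
  8P = (0, 1)
  9P = (5, 7)
  10P = (2, 3)
Match found at i = 10.

k = 10


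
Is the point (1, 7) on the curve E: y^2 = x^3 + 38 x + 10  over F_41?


Check whether y^2 = x^3 + 38 x + 10 (mod 41) for (x, y) = (1, 7).
LHS: y^2 = 7^2 mod 41 = 8
RHS: x^3 + 38 x + 10 = 1^3 + 38*1 + 10 mod 41 = 8
LHS = RHS

Yes, on the curve


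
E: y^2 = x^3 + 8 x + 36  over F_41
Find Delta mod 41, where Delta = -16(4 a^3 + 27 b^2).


4 a^3 + 27 b^2 = 4*8^3 + 27*36^2 = 2048 + 34992 = 37040
Delta = -16 * (37040) = -592640
Delta mod 41 = 15

Delta = 15 (mod 41)


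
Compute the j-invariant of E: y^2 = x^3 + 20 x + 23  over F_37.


Delta = -16(4 a^3 + 27 b^2) mod 37 = 27
-1728 * (4 a)^3 = -1728 * (4*20)^3 mod 37 = 8
j = 8 * 27^(-1) mod 37 = 14

j = 14 (mod 37)


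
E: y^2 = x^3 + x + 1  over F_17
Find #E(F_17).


For each x in F_17, count y with y^2 = x^3 + 1 x + 1 mod 17:
  x = 0: RHS = 1, y in [1, 16]  -> 2 point(s)
  x = 4: RHS = 1, y in [1, 16]  -> 2 point(s)
  x = 6: RHS = 2, y in [6, 11]  -> 2 point(s)
  x = 9: RHS = 8, y in [5, 12]  -> 2 point(s)
  x = 10: RHS = 8, y in [5, 12]  -> 2 point(s)
  x = 11: RHS = 0, y in [0]  -> 1 point(s)
  x = 13: RHS = 1, y in [1, 16]  -> 2 point(s)
  x = 15: RHS = 8, y in [5, 12]  -> 2 point(s)
  x = 16: RHS = 16, y in [4, 13]  -> 2 point(s)
Affine points: 17. Add the point at infinity: total = 18.

#E(F_17) = 18


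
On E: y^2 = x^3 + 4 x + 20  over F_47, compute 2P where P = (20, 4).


Doubling: s = (3 x1^2 + a) / (2 y1)
s = (3*20^2 + 4) / (2*4) mod 47 = 33
x3 = s^2 - 2 x1 mod 47 = 33^2 - 2*20 = 15
y3 = s (x1 - x3) - y1 mod 47 = 33 * (20 - 15) - 4 = 20

2P = (15, 20)


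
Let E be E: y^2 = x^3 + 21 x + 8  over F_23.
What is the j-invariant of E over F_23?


Delta = -16(4 a^3 + 27 b^2) mod 23 = 4
-1728 * (4 a)^3 = -1728 * (4*21)^3 mod 23 = 18
j = 18 * 4^(-1) mod 23 = 16

j = 16 (mod 23)


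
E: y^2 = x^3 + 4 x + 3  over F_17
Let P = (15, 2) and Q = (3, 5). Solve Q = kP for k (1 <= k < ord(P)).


Enumerate multiples of P until we hit Q = (3, 5):
  1P = (15, 2)
  2P = (3, 12)
  3P = (3, 5)
Match found at i = 3.

k = 3


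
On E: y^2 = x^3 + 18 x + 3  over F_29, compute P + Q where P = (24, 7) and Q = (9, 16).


P != Q, so use the chord formula.
s = (y2 - y1) / (x2 - x1) = (9) / (14) mod 29 = 11
x3 = s^2 - x1 - x2 mod 29 = 11^2 - 24 - 9 = 1
y3 = s (x1 - x3) - y1 mod 29 = 11 * (24 - 1) - 7 = 14

P + Q = (1, 14)


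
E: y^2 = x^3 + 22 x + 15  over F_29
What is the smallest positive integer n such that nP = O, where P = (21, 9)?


Compute successive multiples of P until we hit O:
  1P = (21, 9)
  2P = (17, 16)
  3P = (14, 15)
  4P = (19, 10)
  5P = (11, 15)
  6P = (2, 26)
  7P = (26, 26)
  8P = (4, 14)
  ... (continuing to 27P)
  27P = O

ord(P) = 27


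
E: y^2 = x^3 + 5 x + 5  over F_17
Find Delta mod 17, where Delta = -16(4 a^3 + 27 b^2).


4 a^3 + 27 b^2 = 4*5^3 + 27*5^2 = 500 + 675 = 1175
Delta = -16 * (1175) = -18800
Delta mod 17 = 2

Delta = 2 (mod 17)


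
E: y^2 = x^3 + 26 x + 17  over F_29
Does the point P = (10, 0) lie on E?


Check whether y^2 = x^3 + 26 x + 17 (mod 29) for (x, y) = (10, 0).
LHS: y^2 = 0^2 mod 29 = 0
RHS: x^3 + 26 x + 17 = 10^3 + 26*10 + 17 mod 29 = 1
LHS != RHS

No, not on the curve


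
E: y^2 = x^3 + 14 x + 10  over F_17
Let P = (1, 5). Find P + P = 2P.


Doubling: s = (3 x1^2 + a) / (2 y1)
s = (3*1^2 + 14) / (2*5) mod 17 = 0
x3 = s^2 - 2 x1 mod 17 = 0^2 - 2*1 = 15
y3 = s (x1 - x3) - y1 mod 17 = 0 * (1 - 15) - 5 = 12

2P = (15, 12)


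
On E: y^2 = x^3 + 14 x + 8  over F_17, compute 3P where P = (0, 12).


k = 3 = 11_2 (binary, LSB first: 11)
Double-and-add from P = (0, 12):
  bit 0 = 1: acc = O + (0, 12) = (0, 12)
  bit 1 = 1: acc = (0, 12) + (4, 14) = (9, 9)

3P = (9, 9)


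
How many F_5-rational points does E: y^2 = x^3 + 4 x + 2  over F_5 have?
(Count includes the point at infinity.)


For each x in F_5, count y with y^2 = x^3 + 4 x + 2 mod 5:
  x = 3: RHS = 1, y in [1, 4]  -> 2 point(s)
Affine points: 2. Add the point at infinity: total = 3.

#E(F_5) = 3


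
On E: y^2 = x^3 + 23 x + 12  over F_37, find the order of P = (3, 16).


Compute successive multiples of P until we hit O:
  1P = (3, 16)
  2P = (20, 6)
  3P = (5, 20)
  4P = (33, 35)
  5P = (28, 36)
  6P = (17, 32)
  7P = (10, 13)
  8P = (34, 29)
  ... (continuing to 37P)
  37P = O

ord(P) = 37


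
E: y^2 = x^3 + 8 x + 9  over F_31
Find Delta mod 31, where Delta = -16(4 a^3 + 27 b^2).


4 a^3 + 27 b^2 = 4*8^3 + 27*9^2 = 2048 + 2187 = 4235
Delta = -16 * (4235) = -67760
Delta mod 31 = 6

Delta = 6 (mod 31)


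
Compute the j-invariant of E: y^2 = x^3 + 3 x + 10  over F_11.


Delta = -16(4 a^3 + 27 b^2) mod 11 = 7
-1728 * (4 a)^3 = -1728 * (4*3)^3 mod 11 = 10
j = 10 * 7^(-1) mod 11 = 3

j = 3 (mod 11)


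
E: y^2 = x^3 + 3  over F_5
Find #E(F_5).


For each x in F_5, count y with y^2 = x^3 + 0 x + 3 mod 5:
  x = 1: RHS = 4, y in [2, 3]  -> 2 point(s)
  x = 2: RHS = 1, y in [1, 4]  -> 2 point(s)
  x = 3: RHS = 0, y in [0]  -> 1 point(s)
Affine points: 5. Add the point at infinity: total = 6.

#E(F_5) = 6


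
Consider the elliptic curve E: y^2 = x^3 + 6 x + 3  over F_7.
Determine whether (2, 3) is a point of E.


Check whether y^2 = x^3 + 6 x + 3 (mod 7) for (x, y) = (2, 3).
LHS: y^2 = 3^2 mod 7 = 2
RHS: x^3 + 6 x + 3 = 2^3 + 6*2 + 3 mod 7 = 2
LHS = RHS

Yes, on the curve


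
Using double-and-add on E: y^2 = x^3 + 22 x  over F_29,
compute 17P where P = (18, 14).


k = 17 = 10001_2 (binary, LSB first: 10001)
Double-and-add from P = (18, 14):
  bit 0 = 1: acc = O + (18, 14) = (18, 14)
  bit 1 = 0: acc unchanged = (18, 14)
  bit 2 = 0: acc unchanged = (18, 14)
  bit 3 = 0: acc unchanged = (18, 14)
  bit 4 = 1: acc = (18, 14) + (22, 24) = (17, 3)

17P = (17, 3)


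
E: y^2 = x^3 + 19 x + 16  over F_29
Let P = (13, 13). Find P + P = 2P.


Doubling: s = (3 x1^2 + a) / (2 y1)
s = (3*13^2 + 19) / (2*13) mod 29 = 18
x3 = s^2 - 2 x1 mod 29 = 18^2 - 2*13 = 8
y3 = s (x1 - x3) - y1 mod 29 = 18 * (13 - 8) - 13 = 19

2P = (8, 19)


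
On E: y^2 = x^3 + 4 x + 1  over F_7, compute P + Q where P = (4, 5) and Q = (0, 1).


P != Q, so use the chord formula.
s = (y2 - y1) / (x2 - x1) = (3) / (3) mod 7 = 1
x3 = s^2 - x1 - x2 mod 7 = 1^2 - 4 - 0 = 4
y3 = s (x1 - x3) - y1 mod 7 = 1 * (4 - 4) - 5 = 2

P + Q = (4, 2)


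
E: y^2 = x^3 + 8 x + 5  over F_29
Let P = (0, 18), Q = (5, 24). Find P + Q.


P != Q, so use the chord formula.
s = (y2 - y1) / (x2 - x1) = (6) / (5) mod 29 = 7
x3 = s^2 - x1 - x2 mod 29 = 7^2 - 0 - 5 = 15
y3 = s (x1 - x3) - y1 mod 29 = 7 * (0 - 15) - 18 = 22

P + Q = (15, 22)


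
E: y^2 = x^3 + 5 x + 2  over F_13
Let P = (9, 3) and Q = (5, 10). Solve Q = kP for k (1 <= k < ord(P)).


Enumerate multiples of P until we hit Q = (5, 10):
  1P = (9, 3)
  2P = (12, 3)
  3P = (5, 10)
Match found at i = 3.

k = 3


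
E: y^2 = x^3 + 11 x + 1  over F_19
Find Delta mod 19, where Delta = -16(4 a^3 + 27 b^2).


4 a^3 + 27 b^2 = 4*11^3 + 27*1^2 = 5324 + 27 = 5351
Delta = -16 * (5351) = -85616
Delta mod 19 = 17

Delta = 17 (mod 19)


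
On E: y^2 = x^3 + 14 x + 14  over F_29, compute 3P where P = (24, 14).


k = 3 = 11_2 (binary, LSB first: 11)
Double-and-add from P = (24, 14):
  bit 0 = 1: acc = O + (24, 14) = (24, 14)
  bit 1 = 1: acc = (24, 14) + (14, 24) = (21, 12)

3P = (21, 12)


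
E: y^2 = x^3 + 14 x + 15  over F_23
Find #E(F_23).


For each x in F_23, count y with y^2 = x^3 + 14 x + 15 mod 23:
  x = 5: RHS = 3, y in [7, 16]  -> 2 point(s)
  x = 6: RHS = 16, y in [4, 19]  -> 2 point(s)
  x = 8: RHS = 18, y in [8, 15]  -> 2 point(s)
  x = 12: RHS = 2, y in [5, 18]  -> 2 point(s)
  x = 13: RHS = 2, y in [5, 18]  -> 2 point(s)
  x = 15: RHS = 12, y in [9, 14]  -> 2 point(s)
  x = 18: RHS = 4, y in [2, 21]  -> 2 point(s)
  x = 21: RHS = 2, y in [5, 18]  -> 2 point(s)
  x = 22: RHS = 0, y in [0]  -> 1 point(s)
Affine points: 17. Add the point at infinity: total = 18.

#E(F_23) = 18


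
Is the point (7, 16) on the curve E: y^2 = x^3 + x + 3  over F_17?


Check whether y^2 = x^3 + 1 x + 3 (mod 17) for (x, y) = (7, 16).
LHS: y^2 = 16^2 mod 17 = 1
RHS: x^3 + 1 x + 3 = 7^3 + 1*7 + 3 mod 17 = 13
LHS != RHS

No, not on the curve


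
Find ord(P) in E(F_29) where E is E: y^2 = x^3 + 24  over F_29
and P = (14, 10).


Compute successive multiples of P until we hit O:
  1P = (14, 10)
  2P = (0, 13)
  3P = (22, 0)
  4P = (0, 16)
  5P = (14, 19)
  6P = O

ord(P) = 6


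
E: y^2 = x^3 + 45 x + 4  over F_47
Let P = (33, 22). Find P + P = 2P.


Doubling: s = (3 x1^2 + a) / (2 y1)
s = (3*33^2 + 45) / (2*22) mod 47 = 24
x3 = s^2 - 2 x1 mod 47 = 24^2 - 2*33 = 40
y3 = s (x1 - x3) - y1 mod 47 = 24 * (33 - 40) - 22 = 45

2P = (40, 45)


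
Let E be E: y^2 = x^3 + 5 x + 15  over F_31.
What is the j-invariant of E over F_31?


Delta = -16(4 a^3 + 27 b^2) mod 31 = 14
-1728 * (4 a)^3 = -1728 * (4*5)^3 mod 31 = 16
j = 16 * 14^(-1) mod 31 = 10

j = 10 (mod 31)


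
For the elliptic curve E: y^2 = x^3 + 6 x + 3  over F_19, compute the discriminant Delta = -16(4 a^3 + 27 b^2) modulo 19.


4 a^3 + 27 b^2 = 4*6^3 + 27*3^2 = 864 + 243 = 1107
Delta = -16 * (1107) = -17712
Delta mod 19 = 15

Delta = 15 (mod 19)


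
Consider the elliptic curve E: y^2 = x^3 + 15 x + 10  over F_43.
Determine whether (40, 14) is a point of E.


Check whether y^2 = x^3 + 15 x + 10 (mod 43) for (x, y) = (40, 14).
LHS: y^2 = 14^2 mod 43 = 24
RHS: x^3 + 15 x + 10 = 40^3 + 15*40 + 10 mod 43 = 24
LHS = RHS

Yes, on the curve


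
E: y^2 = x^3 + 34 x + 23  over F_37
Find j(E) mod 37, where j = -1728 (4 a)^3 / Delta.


Delta = -16(4 a^3 + 27 b^2) mod 37 = 10
-1728 * (4 a)^3 = -1728 * (4*34)^3 mod 37 = 10
j = 10 * 10^(-1) mod 37 = 1

j = 1 (mod 37)


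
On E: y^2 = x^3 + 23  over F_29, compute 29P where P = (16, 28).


k = 29 = 11101_2 (binary, LSB first: 10111)
Double-and-add from P = (16, 28):
  bit 0 = 1: acc = O + (16, 28) = (16, 28)
  bit 1 = 0: acc unchanged = (16, 28)
  bit 2 = 1: acc = (16, 28) + (28, 14) = (21, 2)
  bit 3 = 1: acc = (21, 2) + (11, 22) = (1, 16)
  bit 4 = 1: acc = (1, 16) + (8, 10) = (16, 1)

29P = (16, 1)


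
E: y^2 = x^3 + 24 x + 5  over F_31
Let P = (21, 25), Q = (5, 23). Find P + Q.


P != Q, so use the chord formula.
s = (y2 - y1) / (x2 - x1) = (29) / (15) mod 31 = 4
x3 = s^2 - x1 - x2 mod 31 = 4^2 - 21 - 5 = 21
y3 = s (x1 - x3) - y1 mod 31 = 4 * (21 - 21) - 25 = 6

P + Q = (21, 6)


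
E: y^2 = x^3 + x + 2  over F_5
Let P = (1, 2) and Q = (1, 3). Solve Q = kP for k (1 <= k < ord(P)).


Enumerate multiples of P until we hit Q = (1, 3):
  1P = (1, 2)
  2P = (4, 0)
  3P = (1, 3)
Match found at i = 3.

k = 3


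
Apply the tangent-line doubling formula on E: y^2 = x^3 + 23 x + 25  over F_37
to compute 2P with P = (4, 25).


Doubling: s = (3 x1^2 + a) / (2 y1)
s = (3*4^2 + 23) / (2*25) mod 37 = 14
x3 = s^2 - 2 x1 mod 37 = 14^2 - 2*4 = 3
y3 = s (x1 - x3) - y1 mod 37 = 14 * (4 - 3) - 25 = 26

2P = (3, 26)


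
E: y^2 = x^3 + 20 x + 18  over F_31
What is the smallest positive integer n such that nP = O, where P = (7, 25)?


Compute successive multiples of P until we hit O:
  1P = (7, 25)
  2P = (18, 17)
  3P = (26, 17)
  4P = (26, 14)
  5P = (18, 14)
  6P = (7, 6)
  7P = O

ord(P) = 7


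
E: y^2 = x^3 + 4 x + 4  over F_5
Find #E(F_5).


For each x in F_5, count y with y^2 = x^3 + 4 x + 4 mod 5:
  x = 0: RHS = 4, y in [2, 3]  -> 2 point(s)
  x = 1: RHS = 4, y in [2, 3]  -> 2 point(s)
  x = 2: RHS = 0, y in [0]  -> 1 point(s)
  x = 4: RHS = 4, y in [2, 3]  -> 2 point(s)
Affine points: 7. Add the point at infinity: total = 8.

#E(F_5) = 8


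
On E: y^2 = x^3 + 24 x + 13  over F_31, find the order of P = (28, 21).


Compute successive multiples of P until we hit O:
  1P = (28, 21)
  2P = (7, 20)
  3P = (5, 17)
  4P = (6, 30)
  5P = (29, 9)
  6P = (25, 5)
  7P = (3, 9)
  8P = (4, 24)
  ... (continuing to 37P)
  37P = O

ord(P) = 37


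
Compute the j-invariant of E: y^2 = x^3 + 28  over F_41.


Delta = -16(4 a^3 + 27 b^2) mod 41 = 13
-1728 * (4 a)^3 = -1728 * (4*0)^3 mod 41 = 0
j = 0 * 13^(-1) mod 41 = 0

j = 0 (mod 41)


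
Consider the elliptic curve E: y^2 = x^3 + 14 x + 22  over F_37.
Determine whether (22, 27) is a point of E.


Check whether y^2 = x^3 + 14 x + 22 (mod 37) for (x, y) = (22, 27).
LHS: y^2 = 27^2 mod 37 = 26
RHS: x^3 + 14 x + 22 = 22^3 + 14*22 + 22 mod 37 = 26
LHS = RHS

Yes, on the curve


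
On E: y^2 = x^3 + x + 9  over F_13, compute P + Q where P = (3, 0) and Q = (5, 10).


P != Q, so use the chord formula.
s = (y2 - y1) / (x2 - x1) = (10) / (2) mod 13 = 5
x3 = s^2 - x1 - x2 mod 13 = 5^2 - 3 - 5 = 4
y3 = s (x1 - x3) - y1 mod 13 = 5 * (3 - 4) - 0 = 8

P + Q = (4, 8)


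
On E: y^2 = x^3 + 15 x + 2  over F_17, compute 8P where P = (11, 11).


k = 8 = 1000_2 (binary, LSB first: 0001)
Double-and-add from P = (11, 11):
  bit 0 = 0: acc unchanged = O
  bit 1 = 0: acc unchanged = O
  bit 2 = 0: acc unchanged = O
  bit 3 = 1: acc = O + (0, 11) = (0, 11)

8P = (0, 11)


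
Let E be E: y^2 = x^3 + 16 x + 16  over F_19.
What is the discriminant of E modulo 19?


4 a^3 + 27 b^2 = 4*16^3 + 27*16^2 = 16384 + 6912 = 23296
Delta = -16 * (23296) = -372736
Delta mod 19 = 6

Delta = 6 (mod 19)


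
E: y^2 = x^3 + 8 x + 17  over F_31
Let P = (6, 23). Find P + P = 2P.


Doubling: s = (3 x1^2 + a) / (2 y1)
s = (3*6^2 + 8) / (2*23) mod 31 = 16
x3 = s^2 - 2 x1 mod 31 = 16^2 - 2*6 = 27
y3 = s (x1 - x3) - y1 mod 31 = 16 * (6 - 27) - 23 = 13

2P = (27, 13)


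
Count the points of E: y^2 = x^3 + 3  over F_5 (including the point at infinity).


For each x in F_5, count y with y^2 = x^3 + 0 x + 3 mod 5:
  x = 1: RHS = 4, y in [2, 3]  -> 2 point(s)
  x = 2: RHS = 1, y in [1, 4]  -> 2 point(s)
  x = 3: RHS = 0, y in [0]  -> 1 point(s)
Affine points: 5. Add the point at infinity: total = 6.

#E(F_5) = 6


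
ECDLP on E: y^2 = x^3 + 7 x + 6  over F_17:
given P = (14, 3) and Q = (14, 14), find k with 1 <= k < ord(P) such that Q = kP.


Enumerate multiples of P until we hit Q = (14, 14):
  1P = (14, 3)
  2P = (6, 14)
  3P = (5, 8)
  4P = (13, 4)
  5P = (8, 8)
  6P = (16, 10)
  7P = (12, 4)
  8P = (4, 9)
  9P = (15, 1)
  10P = (9, 4)
  11P = (9, 13)
  12P = (15, 16)
  13P = (4, 8)
  14P = (12, 13)
  15P = (16, 7)
  16P = (8, 9)
  17P = (13, 13)
  18P = (5, 9)
  19P = (6, 3)
  20P = (14, 14)
Match found at i = 20.

k = 20


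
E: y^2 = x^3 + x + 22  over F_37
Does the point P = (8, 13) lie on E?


Check whether y^2 = x^3 + 1 x + 22 (mod 37) for (x, y) = (8, 13).
LHS: y^2 = 13^2 mod 37 = 21
RHS: x^3 + 1 x + 22 = 8^3 + 1*8 + 22 mod 37 = 24
LHS != RHS

No, not on the curve


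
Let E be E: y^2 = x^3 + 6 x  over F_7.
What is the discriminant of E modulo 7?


4 a^3 + 27 b^2 = 4*6^3 + 27*0^2 = 864 + 0 = 864
Delta = -16 * (864) = -13824
Delta mod 7 = 1

Delta = 1 (mod 7)


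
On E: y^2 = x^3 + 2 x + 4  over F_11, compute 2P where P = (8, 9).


Doubling: s = (3 x1^2 + a) / (2 y1)
s = (3*8^2 + 2) / (2*9) mod 11 = 1
x3 = s^2 - 2 x1 mod 11 = 1^2 - 2*8 = 7
y3 = s (x1 - x3) - y1 mod 11 = 1 * (8 - 7) - 9 = 3

2P = (7, 3)


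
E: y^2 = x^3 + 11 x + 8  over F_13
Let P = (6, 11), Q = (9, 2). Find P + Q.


P != Q, so use the chord formula.
s = (y2 - y1) / (x2 - x1) = (4) / (3) mod 13 = 10
x3 = s^2 - x1 - x2 mod 13 = 10^2 - 6 - 9 = 7
y3 = s (x1 - x3) - y1 mod 13 = 10 * (6 - 7) - 11 = 5

P + Q = (7, 5)


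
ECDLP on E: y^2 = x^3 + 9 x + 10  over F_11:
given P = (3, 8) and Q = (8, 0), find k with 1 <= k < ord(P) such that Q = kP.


Enumerate multiples of P until we hit Q = (8, 0):
  1P = (3, 8)
  2P = (8, 0)
Match found at i = 2.

k = 2


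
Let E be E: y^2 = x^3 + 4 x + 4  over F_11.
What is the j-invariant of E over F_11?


Delta = -16(4 a^3 + 27 b^2) mod 11 = 3
-1728 * (4 a)^3 = -1728 * (4*4)^3 mod 11 = 7
j = 7 * 3^(-1) mod 11 = 6

j = 6 (mod 11)


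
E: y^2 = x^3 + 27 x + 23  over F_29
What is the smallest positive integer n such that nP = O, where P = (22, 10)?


Compute successive multiples of P until we hit O:
  1P = (22, 10)
  2P = (14, 19)
  3P = (21, 7)
  4P = (24, 13)
  5P = (7, 27)
  6P = (25, 5)
  7P = (17, 1)
  8P = (6, 13)
  ... (continuing to 34P)
  34P = O

ord(P) = 34


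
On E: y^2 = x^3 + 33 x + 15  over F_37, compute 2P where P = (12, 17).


k = 2 = 10_2 (binary, LSB first: 01)
Double-and-add from P = (12, 17):
  bit 0 = 0: acc unchanged = O
  bit 1 = 1: acc = O + (25, 0) = (25, 0)

2P = (25, 0)


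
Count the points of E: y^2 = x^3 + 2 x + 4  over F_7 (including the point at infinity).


For each x in F_7, count y with y^2 = x^3 + 2 x + 4 mod 7:
  x = 0: RHS = 4, y in [2, 5]  -> 2 point(s)
  x = 1: RHS = 0, y in [0]  -> 1 point(s)
  x = 2: RHS = 2, y in [3, 4]  -> 2 point(s)
  x = 3: RHS = 2, y in [3, 4]  -> 2 point(s)
  x = 6: RHS = 1, y in [1, 6]  -> 2 point(s)
Affine points: 9. Add the point at infinity: total = 10.

#E(F_7) = 10


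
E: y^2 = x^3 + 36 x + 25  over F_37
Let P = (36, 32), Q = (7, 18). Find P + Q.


P != Q, so use the chord formula.
s = (y2 - y1) / (x2 - x1) = (23) / (8) mod 37 = 26
x3 = s^2 - x1 - x2 mod 37 = 26^2 - 36 - 7 = 4
y3 = s (x1 - x3) - y1 mod 37 = 26 * (36 - 4) - 32 = 23

P + Q = (4, 23)


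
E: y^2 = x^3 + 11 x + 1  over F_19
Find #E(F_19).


For each x in F_19, count y with y^2 = x^3 + 11 x + 1 mod 19:
  x = 0: RHS = 1, y in [1, 18]  -> 2 point(s)
  x = 3: RHS = 4, y in [2, 17]  -> 2 point(s)
  x = 6: RHS = 17, y in [6, 13]  -> 2 point(s)
  x = 10: RHS = 9, y in [3, 16]  -> 2 point(s)
  x = 11: RHS = 9, y in [3, 16]  -> 2 point(s)
  x = 13: RHS = 4, y in [2, 17]  -> 2 point(s)
  x = 14: RHS = 11, y in [7, 12]  -> 2 point(s)
  x = 15: RHS = 7, y in [8, 11]  -> 2 point(s)
  x = 16: RHS = 17, y in [6, 13]  -> 2 point(s)
  x = 17: RHS = 9, y in [3, 16]  -> 2 point(s)
Affine points: 20. Add the point at infinity: total = 21.

#E(F_19) = 21


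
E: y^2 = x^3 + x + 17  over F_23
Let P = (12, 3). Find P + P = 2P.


Doubling: s = (3 x1^2 + a) / (2 y1)
s = (3*12^2 + 1) / (2*3) mod 23 = 7
x3 = s^2 - 2 x1 mod 23 = 7^2 - 2*12 = 2
y3 = s (x1 - x3) - y1 mod 23 = 7 * (12 - 2) - 3 = 21

2P = (2, 21)


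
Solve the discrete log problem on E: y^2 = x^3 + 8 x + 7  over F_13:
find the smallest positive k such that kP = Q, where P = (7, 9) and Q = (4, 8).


Enumerate multiples of P until we hit Q = (4, 8):
  1P = (7, 9)
  2P = (11, 10)
  3P = (4, 8)
Match found at i = 3.

k = 3


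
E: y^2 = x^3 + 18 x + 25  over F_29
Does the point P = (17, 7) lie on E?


Check whether y^2 = x^3 + 18 x + 25 (mod 29) for (x, y) = (17, 7).
LHS: y^2 = 7^2 mod 29 = 20
RHS: x^3 + 18 x + 25 = 17^3 + 18*17 + 25 mod 29 = 24
LHS != RHS

No, not on the curve


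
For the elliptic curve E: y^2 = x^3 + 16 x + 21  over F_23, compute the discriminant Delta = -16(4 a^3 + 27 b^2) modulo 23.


4 a^3 + 27 b^2 = 4*16^3 + 27*21^2 = 16384 + 11907 = 28291
Delta = -16 * (28291) = -452656
Delta mod 23 = 7

Delta = 7 (mod 23)


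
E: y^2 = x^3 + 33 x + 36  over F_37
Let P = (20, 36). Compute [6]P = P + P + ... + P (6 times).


k = 6 = 110_2 (binary, LSB first: 011)
Double-and-add from P = (20, 36):
  bit 0 = 0: acc unchanged = O
  bit 1 = 1: acc = O + (33, 5) = (33, 5)
  bit 2 = 1: acc = (33, 5) + (17, 21) = (25, 24)

6P = (25, 24)


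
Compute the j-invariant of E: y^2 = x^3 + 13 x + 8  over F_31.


Delta = -16(4 a^3 + 27 b^2) mod 31 = 12
-1728 * (4 a)^3 = -1728 * (4*13)^3 mod 31 = 29
j = 29 * 12^(-1) mod 31 = 5

j = 5 (mod 31)


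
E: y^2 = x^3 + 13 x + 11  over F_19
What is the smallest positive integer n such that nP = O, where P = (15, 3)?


Compute successive multiples of P until we hit O:
  1P = (15, 3)
  2P = (0, 7)
  3P = (5, 7)
  4P = (6, 1)
  5P = (14, 12)
  6P = (14, 7)
  7P = (6, 18)
  8P = (5, 12)
  ... (continuing to 11P)
  11P = O

ord(P) = 11


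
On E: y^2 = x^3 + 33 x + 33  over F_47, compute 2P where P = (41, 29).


Doubling: s = (3 x1^2 + a) / (2 y1)
s = (3*41^2 + 33) / (2*29) mod 47 = 0
x3 = s^2 - 2 x1 mod 47 = 0^2 - 2*41 = 12
y3 = s (x1 - x3) - y1 mod 47 = 0 * (41 - 12) - 29 = 18

2P = (12, 18)


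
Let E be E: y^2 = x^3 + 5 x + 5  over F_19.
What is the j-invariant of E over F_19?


Delta = -16(4 a^3 + 27 b^2) mod 19 = 10
-1728 * (4 a)^3 = -1728 * (4*5)^3 mod 19 = 1
j = 1 * 10^(-1) mod 19 = 2

j = 2 (mod 19)


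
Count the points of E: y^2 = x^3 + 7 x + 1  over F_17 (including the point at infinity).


For each x in F_17, count y with y^2 = x^3 + 7 x + 1 mod 17:
  x = 0: RHS = 1, y in [1, 16]  -> 2 point(s)
  x = 1: RHS = 9, y in [3, 14]  -> 2 point(s)
  x = 3: RHS = 15, y in [7, 10]  -> 2 point(s)
  x = 4: RHS = 8, y in [5, 12]  -> 2 point(s)
  x = 5: RHS = 8, y in [5, 12]  -> 2 point(s)
  x = 6: RHS = 4, y in [2, 15]  -> 2 point(s)
  x = 7: RHS = 2, y in [6, 11]  -> 2 point(s)
  x = 8: RHS = 8, y in [5, 12]  -> 2 point(s)
  x = 10: RHS = 0, y in [0]  -> 1 point(s)
  x = 11: RHS = 15, y in [7, 10]  -> 2 point(s)
  x = 14: RHS = 4, y in [2, 15]  -> 2 point(s)
  x = 15: RHS = 13, y in [8, 9]  -> 2 point(s)
Affine points: 23. Add the point at infinity: total = 24.

#E(F_17) = 24


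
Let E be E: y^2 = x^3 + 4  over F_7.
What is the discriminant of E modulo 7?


4 a^3 + 27 b^2 = 4*0^3 + 27*4^2 = 0 + 432 = 432
Delta = -16 * (432) = -6912
Delta mod 7 = 4

Delta = 4 (mod 7)


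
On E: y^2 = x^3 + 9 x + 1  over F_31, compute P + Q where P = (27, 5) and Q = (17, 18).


P != Q, so use the chord formula.
s = (y2 - y1) / (x2 - x1) = (13) / (21) mod 31 = 8
x3 = s^2 - x1 - x2 mod 31 = 8^2 - 27 - 17 = 20
y3 = s (x1 - x3) - y1 mod 31 = 8 * (27 - 20) - 5 = 20

P + Q = (20, 20)


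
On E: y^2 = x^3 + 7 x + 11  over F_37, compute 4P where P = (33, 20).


k = 4 = 100_2 (binary, LSB first: 001)
Double-and-add from P = (33, 20):
  bit 0 = 0: acc unchanged = O
  bit 1 = 0: acc unchanged = O
  bit 2 = 1: acc = O + (30, 27) = (30, 27)

4P = (30, 27)


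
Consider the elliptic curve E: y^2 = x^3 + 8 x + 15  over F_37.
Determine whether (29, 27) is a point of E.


Check whether y^2 = x^3 + 8 x + 15 (mod 37) for (x, y) = (29, 27).
LHS: y^2 = 27^2 mod 37 = 26
RHS: x^3 + 8 x + 15 = 29^3 + 8*29 + 15 mod 37 = 31
LHS != RHS

No, not on the curve


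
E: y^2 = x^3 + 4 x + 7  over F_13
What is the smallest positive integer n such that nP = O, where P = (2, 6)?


Compute successive multiples of P until we hit O:
  1P = (2, 6)
  2P = (5, 3)
  3P = (7, 12)
  4P = (7, 1)
  5P = (5, 10)
  6P = (2, 7)
  7P = O

ord(P) = 7


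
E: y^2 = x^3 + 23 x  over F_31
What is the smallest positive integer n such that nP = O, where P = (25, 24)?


Compute successive multiples of P until we hit O:
  1P = (25, 24)
  2P = (20, 20)
  3P = (4, 30)
  4P = (16, 0)
  5P = (4, 1)
  6P = (20, 11)
  7P = (25, 7)
  8P = O

ord(P) = 8


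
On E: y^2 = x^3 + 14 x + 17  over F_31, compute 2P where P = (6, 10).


Doubling: s = (3 x1^2 + a) / (2 y1)
s = (3*6^2 + 14) / (2*10) mod 31 = 3
x3 = s^2 - 2 x1 mod 31 = 3^2 - 2*6 = 28
y3 = s (x1 - x3) - y1 mod 31 = 3 * (6 - 28) - 10 = 17

2P = (28, 17)


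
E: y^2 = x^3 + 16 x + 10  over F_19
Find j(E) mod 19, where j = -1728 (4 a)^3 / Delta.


Delta = -16(4 a^3 + 27 b^2) mod 19 = 5
-1728 * (4 a)^3 = -1728 * (4*16)^3 mod 19 = 1
j = 1 * 5^(-1) mod 19 = 4

j = 4 (mod 19)


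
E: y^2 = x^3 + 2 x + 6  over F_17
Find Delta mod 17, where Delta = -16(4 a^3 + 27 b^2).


4 a^3 + 27 b^2 = 4*2^3 + 27*6^2 = 32 + 972 = 1004
Delta = -16 * (1004) = -16064
Delta mod 17 = 1

Delta = 1 (mod 17)


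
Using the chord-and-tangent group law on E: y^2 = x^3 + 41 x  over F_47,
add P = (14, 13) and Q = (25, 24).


P != Q, so use the chord formula.
s = (y2 - y1) / (x2 - x1) = (11) / (11) mod 47 = 1
x3 = s^2 - x1 - x2 mod 47 = 1^2 - 14 - 25 = 9
y3 = s (x1 - x3) - y1 mod 47 = 1 * (14 - 9) - 13 = 39

P + Q = (9, 39)


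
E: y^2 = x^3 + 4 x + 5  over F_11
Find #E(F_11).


For each x in F_11, count y with y^2 = x^3 + 4 x + 5 mod 11:
  x = 0: RHS = 5, y in [4, 7]  -> 2 point(s)
  x = 3: RHS = 0, y in [0]  -> 1 point(s)
  x = 6: RHS = 3, y in [5, 6]  -> 2 point(s)
  x = 9: RHS = 0, y in [0]  -> 1 point(s)
  x = 10: RHS = 0, y in [0]  -> 1 point(s)
Affine points: 7. Add the point at infinity: total = 8.

#E(F_11) = 8


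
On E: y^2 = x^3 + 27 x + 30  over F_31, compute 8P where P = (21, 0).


k = 8 = 1000_2 (binary, LSB first: 0001)
Double-and-add from P = (21, 0):
  bit 0 = 0: acc unchanged = O
  bit 1 = 0: acc unchanged = O
  bit 2 = 0: acc unchanged = O
  bit 3 = 1: acc = O + O = O

8P = O


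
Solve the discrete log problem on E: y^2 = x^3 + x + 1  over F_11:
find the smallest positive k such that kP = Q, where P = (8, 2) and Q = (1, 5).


Enumerate multiples of P until we hit Q = (1, 5):
  1P = (8, 2)
  2P = (0, 10)
  3P = (4, 5)
  4P = (3, 8)
  5P = (1, 5)
Match found at i = 5.

k = 5


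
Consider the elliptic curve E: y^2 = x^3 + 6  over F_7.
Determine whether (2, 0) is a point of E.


Check whether y^2 = x^3 + 0 x + 6 (mod 7) for (x, y) = (2, 0).
LHS: y^2 = 0^2 mod 7 = 0
RHS: x^3 + 0 x + 6 = 2^3 + 0*2 + 6 mod 7 = 0
LHS = RHS

Yes, on the curve


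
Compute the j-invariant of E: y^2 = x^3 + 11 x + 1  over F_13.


Delta = -16(4 a^3 + 27 b^2) mod 13 = 2
-1728 * (4 a)^3 = -1728 * (4*11)^3 mod 13 = 8
j = 8 * 2^(-1) mod 13 = 4

j = 4 (mod 13)


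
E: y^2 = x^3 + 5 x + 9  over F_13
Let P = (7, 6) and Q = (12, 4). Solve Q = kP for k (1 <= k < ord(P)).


Enumerate multiples of P until we hit Q = (12, 4):
  1P = (7, 6)
  2P = (2, 1)
  3P = (5, 9)
  4P = (0, 3)
  5P = (3, 5)
  6P = (12, 9)
  7P = (11, 2)
  8P = (9, 9)
  9P = (9, 4)
  10P = (11, 11)
  11P = (12, 4)
Match found at i = 11.

k = 11


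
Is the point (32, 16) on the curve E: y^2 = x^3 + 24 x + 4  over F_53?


Check whether y^2 = x^3 + 24 x + 4 (mod 53) for (x, y) = (32, 16).
LHS: y^2 = 16^2 mod 53 = 44
RHS: x^3 + 24 x + 4 = 32^3 + 24*32 + 4 mod 53 = 44
LHS = RHS

Yes, on the curve


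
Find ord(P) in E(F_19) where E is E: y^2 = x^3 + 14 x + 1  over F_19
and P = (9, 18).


Compute successive multiples of P until we hit O:
  1P = (9, 18)
  2P = (7, 10)
  3P = (0, 18)
  4P = (10, 1)
  5P = (4, 11)
  6P = (11, 2)
  7P = (6, 15)
  8P = (5, 5)
  ... (continuing to 27P)
  27P = O

ord(P) = 27


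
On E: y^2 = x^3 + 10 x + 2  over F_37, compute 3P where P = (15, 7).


k = 3 = 11_2 (binary, LSB first: 11)
Double-and-add from P = (15, 7):
  bit 0 = 1: acc = O + (15, 7) = (15, 7)
  bit 1 = 1: acc = (15, 7) + (23, 35) = (2, 20)

3P = (2, 20)


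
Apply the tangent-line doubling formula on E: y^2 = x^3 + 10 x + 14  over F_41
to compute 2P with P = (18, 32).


Doubling: s = (3 x1^2 + a) / (2 y1)
s = (3*18^2 + 10) / (2*32) mod 41 = 32
x3 = s^2 - 2 x1 mod 41 = 32^2 - 2*18 = 4
y3 = s (x1 - x3) - y1 mod 41 = 32 * (18 - 4) - 32 = 6

2P = (4, 6)


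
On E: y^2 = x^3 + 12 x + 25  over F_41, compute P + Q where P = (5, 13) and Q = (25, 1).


P != Q, so use the chord formula.
s = (y2 - y1) / (x2 - x1) = (29) / (20) mod 41 = 24
x3 = s^2 - x1 - x2 mod 41 = 24^2 - 5 - 25 = 13
y3 = s (x1 - x3) - y1 mod 41 = 24 * (5 - 13) - 13 = 0

P + Q = (13, 0)


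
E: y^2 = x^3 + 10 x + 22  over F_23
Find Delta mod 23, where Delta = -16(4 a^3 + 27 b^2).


4 a^3 + 27 b^2 = 4*10^3 + 27*22^2 = 4000 + 13068 = 17068
Delta = -16 * (17068) = -273088
Delta mod 23 = 14

Delta = 14 (mod 23)


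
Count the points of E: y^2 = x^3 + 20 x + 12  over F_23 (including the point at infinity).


For each x in F_23, count y with y^2 = x^3 + 20 x + 12 mod 23:
  x = 0: RHS = 12, y in [9, 14]  -> 2 point(s)
  x = 4: RHS = 18, y in [8, 15]  -> 2 point(s)
  x = 6: RHS = 3, y in [7, 16]  -> 2 point(s)
  x = 7: RHS = 12, y in [9, 14]  -> 2 point(s)
  x = 9: RHS = 1, y in [1, 22]  -> 2 point(s)
  x = 10: RHS = 16, y in [4, 19]  -> 2 point(s)
  x = 12: RHS = 2, y in [5, 18]  -> 2 point(s)
  x = 13: RHS = 8, y in [10, 13]  -> 2 point(s)
  x = 14: RHS = 0, y in [0]  -> 1 point(s)
  x = 16: RHS = 12, y in [9, 14]  -> 2 point(s)
  x = 19: RHS = 6, y in [11, 12]  -> 2 point(s)
Affine points: 21. Add the point at infinity: total = 22.

#E(F_23) = 22


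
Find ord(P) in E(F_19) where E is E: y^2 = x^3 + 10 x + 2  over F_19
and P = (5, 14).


Compute successive multiples of P until we hit O:
  1P = (5, 14)
  2P = (10, 0)
  3P = (5, 5)
  4P = O

ord(P) = 4


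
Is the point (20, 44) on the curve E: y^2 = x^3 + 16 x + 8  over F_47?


Check whether y^2 = x^3 + 16 x + 8 (mod 47) for (x, y) = (20, 44).
LHS: y^2 = 44^2 mod 47 = 9
RHS: x^3 + 16 x + 8 = 20^3 + 16*20 + 8 mod 47 = 9
LHS = RHS

Yes, on the curve


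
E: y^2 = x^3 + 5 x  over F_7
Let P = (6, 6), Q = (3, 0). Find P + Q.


P != Q, so use the chord formula.
s = (y2 - y1) / (x2 - x1) = (1) / (4) mod 7 = 2
x3 = s^2 - x1 - x2 mod 7 = 2^2 - 6 - 3 = 2
y3 = s (x1 - x3) - y1 mod 7 = 2 * (6 - 2) - 6 = 2

P + Q = (2, 2)


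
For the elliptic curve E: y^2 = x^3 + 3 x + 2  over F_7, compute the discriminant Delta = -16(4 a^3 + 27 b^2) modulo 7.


4 a^3 + 27 b^2 = 4*3^3 + 27*2^2 = 108 + 108 = 216
Delta = -16 * (216) = -3456
Delta mod 7 = 2

Delta = 2 (mod 7)


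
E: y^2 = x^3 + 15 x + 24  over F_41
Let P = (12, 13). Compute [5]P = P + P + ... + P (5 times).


k = 5 = 101_2 (binary, LSB first: 101)
Double-and-add from P = (12, 13):
  bit 0 = 1: acc = O + (12, 13) = (12, 13)
  bit 1 = 0: acc unchanged = (12, 13)
  bit 2 = 1: acc = (12, 13) + (7, 29) = (6, 17)

5P = (6, 17)


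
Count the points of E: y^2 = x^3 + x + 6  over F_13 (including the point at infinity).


For each x in F_13, count y with y^2 = x^3 + 1 x + 6 mod 13:
  x = 2: RHS = 3, y in [4, 9]  -> 2 point(s)
  x = 3: RHS = 10, y in [6, 7]  -> 2 point(s)
  x = 4: RHS = 9, y in [3, 10]  -> 2 point(s)
  x = 9: RHS = 3, y in [4, 9]  -> 2 point(s)
  x = 11: RHS = 9, y in [3, 10]  -> 2 point(s)
  x = 12: RHS = 4, y in [2, 11]  -> 2 point(s)
Affine points: 12. Add the point at infinity: total = 13.

#E(F_13) = 13


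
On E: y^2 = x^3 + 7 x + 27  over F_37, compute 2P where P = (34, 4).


Doubling: s = (3 x1^2 + a) / (2 y1)
s = (3*34^2 + 7) / (2*4) mod 37 = 32
x3 = s^2 - 2 x1 mod 37 = 32^2 - 2*34 = 31
y3 = s (x1 - x3) - y1 mod 37 = 32 * (34 - 31) - 4 = 18

2P = (31, 18)


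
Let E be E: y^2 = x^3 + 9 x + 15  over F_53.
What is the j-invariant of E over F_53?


Delta = -16(4 a^3 + 27 b^2) mod 53 = 39
-1728 * (4 a)^3 = -1728 * (4*9)^3 mod 53 = 18
j = 18 * 39^(-1) mod 53 = 29

j = 29 (mod 53)


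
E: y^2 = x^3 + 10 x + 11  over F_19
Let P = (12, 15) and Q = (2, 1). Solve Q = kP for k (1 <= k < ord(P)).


Enumerate multiples of P until we hit Q = (2, 1):
  1P = (12, 15)
  2P = (4, 18)
  3P = (7, 14)
  4P = (16, 7)
  5P = (14, 8)
  6P = (10, 16)
  7P = (2, 18)
  8P = (3, 7)
  9P = (13, 1)
  10P = (0, 7)
  11P = (18, 0)
  12P = (0, 12)
  13P = (13, 18)
  14P = (3, 12)
  15P = (2, 1)
Match found at i = 15.

k = 15


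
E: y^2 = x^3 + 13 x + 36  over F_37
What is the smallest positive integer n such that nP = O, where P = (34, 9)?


Compute successive multiples of P until we hit O:
  1P = (34, 9)
  2P = (5, 2)
  3P = (19, 1)
  4P = (30, 3)
  5P = (3, 19)
  6P = (11, 17)
  7P = (18, 16)
  8P = (18, 21)
  ... (continuing to 15P)
  15P = O

ord(P) = 15


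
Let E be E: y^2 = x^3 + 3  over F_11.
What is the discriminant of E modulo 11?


4 a^3 + 27 b^2 = 4*0^3 + 27*3^2 = 0 + 243 = 243
Delta = -16 * (243) = -3888
Delta mod 11 = 6

Delta = 6 (mod 11)


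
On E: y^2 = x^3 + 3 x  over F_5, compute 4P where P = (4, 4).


k = 4 = 100_2 (binary, LSB first: 001)
Double-and-add from P = (4, 4):
  bit 0 = 0: acc unchanged = O
  bit 1 = 0: acc unchanged = O
  bit 2 = 1: acc = O + (4, 1) = (4, 1)

4P = (4, 1)


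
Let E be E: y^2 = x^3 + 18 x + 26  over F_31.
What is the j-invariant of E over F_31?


Delta = -16(4 a^3 + 27 b^2) mod 31 = 11
-1728 * (4 a)^3 = -1728 * (4*18)^3 mod 31 = 2
j = 2 * 11^(-1) mod 31 = 3

j = 3 (mod 31)


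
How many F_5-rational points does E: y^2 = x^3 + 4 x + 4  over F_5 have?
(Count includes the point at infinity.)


For each x in F_5, count y with y^2 = x^3 + 4 x + 4 mod 5:
  x = 0: RHS = 4, y in [2, 3]  -> 2 point(s)
  x = 1: RHS = 4, y in [2, 3]  -> 2 point(s)
  x = 2: RHS = 0, y in [0]  -> 1 point(s)
  x = 4: RHS = 4, y in [2, 3]  -> 2 point(s)
Affine points: 7. Add the point at infinity: total = 8.

#E(F_5) = 8


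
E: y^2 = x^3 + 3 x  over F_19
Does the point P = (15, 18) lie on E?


Check whether y^2 = x^3 + 3 x + 0 (mod 19) for (x, y) = (15, 18).
LHS: y^2 = 18^2 mod 19 = 1
RHS: x^3 + 3 x + 0 = 15^3 + 3*15 + 0 mod 19 = 0
LHS != RHS

No, not on the curve


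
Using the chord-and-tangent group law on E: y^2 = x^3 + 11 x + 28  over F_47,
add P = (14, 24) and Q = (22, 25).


P != Q, so use the chord formula.
s = (y2 - y1) / (x2 - x1) = (1) / (8) mod 47 = 6
x3 = s^2 - x1 - x2 mod 47 = 6^2 - 14 - 22 = 0
y3 = s (x1 - x3) - y1 mod 47 = 6 * (14 - 0) - 24 = 13

P + Q = (0, 13)


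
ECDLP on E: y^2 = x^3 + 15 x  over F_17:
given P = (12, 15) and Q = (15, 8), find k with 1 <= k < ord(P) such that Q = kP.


Enumerate multiples of P until we hit Q = (15, 8):
  1P = (12, 15)
  2P = (2, 15)
  3P = (3, 2)
  4P = (15, 9)
  5P = (11, 0)
  6P = (15, 8)
Match found at i = 6.

k = 6


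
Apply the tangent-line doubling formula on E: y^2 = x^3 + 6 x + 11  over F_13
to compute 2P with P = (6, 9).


Doubling: s = (3 x1^2 + a) / (2 y1)
s = (3*6^2 + 6) / (2*9) mod 13 = 2
x3 = s^2 - 2 x1 mod 13 = 2^2 - 2*6 = 5
y3 = s (x1 - x3) - y1 mod 13 = 2 * (6 - 5) - 9 = 6

2P = (5, 6)


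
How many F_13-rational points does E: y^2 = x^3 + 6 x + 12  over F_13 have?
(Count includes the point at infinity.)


For each x in F_13, count y with y^2 = x^3 + 6 x + 12 mod 13:
  x = 0: RHS = 12, y in [5, 8]  -> 2 point(s)
  x = 4: RHS = 9, y in [3, 10]  -> 2 point(s)
  x = 6: RHS = 4, y in [2, 11]  -> 2 point(s)
  x = 8: RHS = 0, y in [0]  -> 1 point(s)
Affine points: 7. Add the point at infinity: total = 8.

#E(F_13) = 8


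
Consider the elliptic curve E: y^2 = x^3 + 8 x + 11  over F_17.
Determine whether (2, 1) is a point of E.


Check whether y^2 = x^3 + 8 x + 11 (mod 17) for (x, y) = (2, 1).
LHS: y^2 = 1^2 mod 17 = 1
RHS: x^3 + 8 x + 11 = 2^3 + 8*2 + 11 mod 17 = 1
LHS = RHS

Yes, on the curve


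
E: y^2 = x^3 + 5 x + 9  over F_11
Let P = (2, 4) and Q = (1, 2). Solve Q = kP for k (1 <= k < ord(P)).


Enumerate multiples of P until we hit Q = (1, 2):
  1P = (2, 4)
  2P = (0, 3)
  3P = (1, 2)
Match found at i = 3.

k = 3


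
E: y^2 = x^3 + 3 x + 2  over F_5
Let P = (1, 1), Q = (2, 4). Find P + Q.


P != Q, so use the chord formula.
s = (y2 - y1) / (x2 - x1) = (3) / (1) mod 5 = 3
x3 = s^2 - x1 - x2 mod 5 = 3^2 - 1 - 2 = 1
y3 = s (x1 - x3) - y1 mod 5 = 3 * (1 - 1) - 1 = 4

P + Q = (1, 4)


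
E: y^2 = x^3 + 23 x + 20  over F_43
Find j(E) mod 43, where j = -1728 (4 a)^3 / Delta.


Delta = -16(4 a^3 + 27 b^2) mod 43 = 16
-1728 * (4 a)^3 = -1728 * (4*23)^3 mod 43 = 35
j = 35 * 16^(-1) mod 43 = 21

j = 21 (mod 43)


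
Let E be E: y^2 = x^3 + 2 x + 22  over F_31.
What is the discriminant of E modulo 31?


4 a^3 + 27 b^2 = 4*2^3 + 27*22^2 = 32 + 13068 = 13100
Delta = -16 * (13100) = -209600
Delta mod 31 = 22

Delta = 22 (mod 31)


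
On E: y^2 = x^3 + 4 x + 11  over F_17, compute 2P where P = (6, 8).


Doubling: s = (3 x1^2 + a) / (2 y1)
s = (3*6^2 + 4) / (2*8) mod 17 = 7
x3 = s^2 - 2 x1 mod 17 = 7^2 - 2*6 = 3
y3 = s (x1 - x3) - y1 mod 17 = 7 * (6 - 3) - 8 = 13

2P = (3, 13)


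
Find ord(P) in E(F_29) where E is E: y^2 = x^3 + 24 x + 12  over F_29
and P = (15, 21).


Compute successive multiples of P until we hit O:
  1P = (15, 21)
  2P = (3, 13)
  3P = (5, 5)
  4P = (22, 20)
  5P = (8, 7)
  6P = (10, 18)
  7P = (9, 0)
  8P = (10, 11)
  ... (continuing to 14P)
  14P = O

ord(P) = 14


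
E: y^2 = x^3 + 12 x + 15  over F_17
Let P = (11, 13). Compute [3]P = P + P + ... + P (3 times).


k = 3 = 11_2 (binary, LSB first: 11)
Double-and-add from P = (11, 13):
  bit 0 = 1: acc = O + (11, 13) = (11, 13)
  bit 1 = 1: acc = (11, 13) + (16, 11) = (16, 6)

3P = (16, 6)


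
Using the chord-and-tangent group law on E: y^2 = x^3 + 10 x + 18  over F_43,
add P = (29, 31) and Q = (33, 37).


P != Q, so use the chord formula.
s = (y2 - y1) / (x2 - x1) = (6) / (4) mod 43 = 23
x3 = s^2 - x1 - x2 mod 43 = 23^2 - 29 - 33 = 37
y3 = s (x1 - x3) - y1 mod 43 = 23 * (29 - 37) - 31 = 0

P + Q = (37, 0)


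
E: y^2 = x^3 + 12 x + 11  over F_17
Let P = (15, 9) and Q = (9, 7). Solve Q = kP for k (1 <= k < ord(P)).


Enumerate multiples of P until we hit Q = (9, 7):
  1P = (15, 9)
  2P = (2, 14)
  3P = (9, 7)
Match found at i = 3.

k = 3


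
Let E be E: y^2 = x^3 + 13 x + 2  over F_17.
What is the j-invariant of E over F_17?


Delta = -16(4 a^3 + 27 b^2) mod 17 = 5
-1728 * (4 a)^3 = -1728 * (4*13)^3 mod 17 = 6
j = 6 * 5^(-1) mod 17 = 8

j = 8 (mod 17)


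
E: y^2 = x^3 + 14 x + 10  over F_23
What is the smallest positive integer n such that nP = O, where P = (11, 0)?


Compute successive multiples of P until we hit O:
  1P = (11, 0)
  2P = O

ord(P) = 2
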